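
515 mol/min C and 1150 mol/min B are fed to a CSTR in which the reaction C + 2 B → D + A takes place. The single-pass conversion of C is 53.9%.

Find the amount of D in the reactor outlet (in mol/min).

278 mol/min

C reacted = 0.539 × 515 = 277.6 mol/min; ν_C = −1, so ξ = 277.6/1 = 277.6 mol/min.
Outlet amounts (n = n₀ + ν ξ):
  C: 515 − 1(277.6) = 237.4
  B: 1150 − 2(277.6) = 594.8
  D: 0 + 1(277.6) = 277.6
  A: 0 + 1(277.6) = 277.6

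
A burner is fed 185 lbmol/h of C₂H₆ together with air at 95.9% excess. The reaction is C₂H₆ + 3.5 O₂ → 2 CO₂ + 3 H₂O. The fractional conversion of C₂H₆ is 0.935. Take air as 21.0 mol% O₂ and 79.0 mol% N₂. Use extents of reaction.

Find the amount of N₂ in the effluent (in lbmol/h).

Stoichiometric O₂ = 3.5 × 185 = 647.5 lbmol/h; O₂ fed = 647.5 × 1.959 = 1268 lbmol/h.
N₂ fed = 1268 × 79/21 = 4772 lbmol/h.
Fuel reacted = 0.935 × 185 → ξ = 173 lbmol/h.
Outlet (n = n₀ + ν ξ):
  C₂H₆: 185 − 1(173) = 12.02
  O₂: 1268 − 3.5(173) = 663
  N₂: 4772 (inert)
  CO₂: 0 + 2(173) = 346
  H₂O: 0 + 3(173) = 518.9

4770 lbmol/h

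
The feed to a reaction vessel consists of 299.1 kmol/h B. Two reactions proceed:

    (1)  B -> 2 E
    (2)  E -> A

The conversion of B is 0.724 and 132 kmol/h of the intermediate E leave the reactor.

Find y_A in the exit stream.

Conversion of B: B consumed = 1ξ₁ = 0.724 × 299.1 → ξ₁ = 216.5 kmol/h.
E balance: n_E = 0 + 2ξ₁ − 1ξ₂ = 132 → ξ₂ = (2·216.5 − 132)/1 = 301.1 kmol/h.
Outlet amounts (n = n₀ + Σ ν·ξ):
  B: 299.1 − 1(216.5) = 82.55
  E: 0 + 2(216.5) − 1(301.1) = 132
  A: 0 + 1(301.1) = 301.1
Total out = 515.6 kmol/h; y_A = 301.1 / 515.6 = 0.5839.

0.584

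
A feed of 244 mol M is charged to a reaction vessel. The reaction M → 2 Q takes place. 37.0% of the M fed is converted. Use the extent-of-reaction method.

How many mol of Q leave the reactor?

M reacted = 0.37 × 244 = 90.28 mol; ν_M = −1, so ξ = 90.28/1 = 90.28 mol.
Outlet amounts (n = n₀ + ν ξ):
  M: 244 − 1(90.28) = 153.7
  Q: 0 + 2(90.28) = 180.6

181 mol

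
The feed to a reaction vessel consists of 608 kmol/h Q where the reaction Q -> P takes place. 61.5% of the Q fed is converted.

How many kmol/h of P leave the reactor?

374 kmol/h

Q reacted = 0.615 × 608 = 373.9 kmol/h; ν_Q = −1, so ξ = 373.9/1 = 373.9 kmol/h.
Outlet amounts (n = n₀ + ν ξ):
  Q: 608 − 1(373.9) = 234.1
  P: 0 + 1(373.9) = 373.9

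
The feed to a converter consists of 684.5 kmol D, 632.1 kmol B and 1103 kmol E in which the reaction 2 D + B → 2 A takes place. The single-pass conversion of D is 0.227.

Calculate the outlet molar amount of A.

155 kmol

D reacted = 0.227 × 684.5 = 155.4 kmol; ν_D = −2, so ξ = 155.4/2 = 77.69 kmol.
Outlet amounts (n = n₀ + ν ξ):
  D: 684.5 − 2(77.69) = 529.1
  B: 632.1 − 1(77.69) = 554.4
  A: 0 + 2(77.69) = 155.4
  E: 1103 (inert)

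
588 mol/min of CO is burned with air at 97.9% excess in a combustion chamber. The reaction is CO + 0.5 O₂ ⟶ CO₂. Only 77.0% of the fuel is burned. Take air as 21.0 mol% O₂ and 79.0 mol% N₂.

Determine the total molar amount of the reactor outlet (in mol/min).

3130 mol/min

Stoichiometric O₂ = 0.5 × 588 = 294 mol/min; O₂ fed = 294 × 1.979 = 581.8 mol/min.
N₂ fed = 581.8 × 79/21 = 2189 mol/min.
Fuel reacted = 0.77 × 588 → ξ = 452.8 mol/min.
Outlet (n = n₀ + ν ξ):
  CO: 588 − 1(452.8) = 135.2
  O₂: 581.8 − 0.5(452.8) = 355.4
  N₂: 2189 (inert)
  CO₂: 0 + 1(452.8) = 452.8
Total out = 135.2 + 355.4 + 2189 + 452.8 = 3132 mol/min.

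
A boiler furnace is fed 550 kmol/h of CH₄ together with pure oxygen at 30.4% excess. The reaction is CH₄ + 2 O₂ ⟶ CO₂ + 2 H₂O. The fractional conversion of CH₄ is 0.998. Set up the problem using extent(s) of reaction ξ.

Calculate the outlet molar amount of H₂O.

Stoichiometric O₂ = 2 × 550 = 1100 kmol/h; O₂ fed = 1100 × 1.304 = 1434 kmol/h.
Fuel reacted = 0.998 × 550 → ξ = 548.9 kmol/h.
Outlet (n = n₀ + ν ξ):
  CH₄: 550 − 1(548.9) = 1.1
  O₂: 1434 − 2(548.9) = 336.6
  CO₂: 0 + 1(548.9) = 548.9
  H₂O: 0 + 2(548.9) = 1098

1100 kmol/h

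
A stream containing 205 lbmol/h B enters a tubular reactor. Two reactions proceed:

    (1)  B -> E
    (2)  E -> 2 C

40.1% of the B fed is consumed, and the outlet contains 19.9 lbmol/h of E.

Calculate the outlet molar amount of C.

125 lbmol/h

Conversion of B: B consumed = 1ξ₁ = 0.401 × 205 → ξ₁ = 82.2 lbmol/h.
E balance: n_E = 0 + 1ξ₁ − 1ξ₂ = 19.9 → ξ₂ = (1·82.2 − 19.9)/1 = 62.3 lbmol/h.
Outlet amounts (n = n₀ + Σ ν·ξ):
  B: 205 − 1(82.2) = 122.8
  E: 0 + 1(82.2) − 1(62.3) = 19.9
  C: 0 + 2(62.3) = 124.6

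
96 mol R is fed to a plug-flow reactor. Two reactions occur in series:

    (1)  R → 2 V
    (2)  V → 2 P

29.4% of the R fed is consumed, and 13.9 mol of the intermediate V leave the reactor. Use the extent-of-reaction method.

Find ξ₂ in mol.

Conversion of R: R consumed = 1ξ₁ = 0.294 × 96 → ξ₁ = 28.22 mol.
V balance: n_V = 0 + 2ξ₁ − 1ξ₂ = 13.9 → ξ₂ = (2·28.22 − 13.9)/1 = 42.55 mol.
Outlet amounts (n = n₀ + Σ ν·ξ):
  R: 96 − 1(28.22) = 67.78
  V: 0 + 2(28.22) − 1(42.55) = 13.9
  P: 0 + 2(42.55) = 85.1

ξ₂ = 42.5 mol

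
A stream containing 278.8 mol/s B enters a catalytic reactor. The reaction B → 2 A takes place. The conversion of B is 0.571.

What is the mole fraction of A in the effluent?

B reacted = 0.571 × 278.8 = 159.2 mol/s; ν_B = −1, so ξ = 159.2/1 = 159.2 mol/s.
Outlet amounts (n = n₀ + ν ξ):
  B: 278.8 − 1(159.2) = 119.6
  A: 0 + 2(159.2) = 318.4
Total out = 438 mol/s; y_A = 318.4 / 438 = 0.7269.

0.727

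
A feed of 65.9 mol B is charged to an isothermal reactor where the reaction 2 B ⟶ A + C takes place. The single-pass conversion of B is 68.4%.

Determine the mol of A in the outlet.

22.5 mol

B reacted = 0.684 × 65.9 = 45.08 mol; ν_B = −2, so ξ = 45.08/2 = 22.54 mol.
Outlet amounts (n = n₀ + ν ξ):
  B: 65.9 − 2(22.54) = 20.82
  A: 0 + 1(22.54) = 22.54
  C: 0 + 1(22.54) = 22.54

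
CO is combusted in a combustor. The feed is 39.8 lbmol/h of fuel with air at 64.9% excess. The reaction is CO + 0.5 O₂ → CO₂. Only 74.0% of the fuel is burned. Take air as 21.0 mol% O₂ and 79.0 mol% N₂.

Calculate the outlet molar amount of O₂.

Stoichiometric O₂ = 0.5 × 39.8 = 19.9 lbmol/h; O₂ fed = 19.9 × 1.649 = 32.82 lbmol/h.
N₂ fed = 32.82 × 79/21 = 123.4 lbmol/h.
Fuel reacted = 0.74 × 39.8 → ξ = 29.45 lbmol/h.
Outlet (n = n₀ + ν ξ):
  CO: 39.8 − 1(29.45) = 10.35
  O₂: 32.82 − 0.5(29.45) = 18.09
  N₂: 123.4 (inert)
  CO₂: 0 + 1(29.45) = 29.45

18.1 lbmol/h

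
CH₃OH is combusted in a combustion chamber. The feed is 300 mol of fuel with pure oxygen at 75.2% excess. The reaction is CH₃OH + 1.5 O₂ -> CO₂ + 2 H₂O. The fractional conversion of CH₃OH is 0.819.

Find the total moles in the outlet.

Stoichiometric O₂ = 1.5 × 300 = 450 mol; O₂ fed = 450 × 1.752 = 788.4 mol.
Fuel reacted = 0.819 × 300 → ξ = 245.7 mol.
Outlet (n = n₀ + ν ξ):
  CH₃OH: 300 − 1(245.7) = 54.3
  O₂: 788.4 − 1.5(245.7) = 419.9
  CO₂: 0 + 1(245.7) = 245.7
  H₂O: 0 + 2(245.7) = 491.4
Total out = 54.3 + 419.9 + 245.7 + 491.4 = 1211 mol.

1210 mol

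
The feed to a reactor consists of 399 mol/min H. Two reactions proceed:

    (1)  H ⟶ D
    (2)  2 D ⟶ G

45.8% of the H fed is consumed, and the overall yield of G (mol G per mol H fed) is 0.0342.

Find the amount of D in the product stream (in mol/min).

155 mol/min

Conversion of H: H consumed = 1ξ₁ = 0.458 × 399 → ξ₁ = 182.7 mol/min.
Yield of G: 1ξ₂ / 399 = 0.0342 → ξ₂ = 13.65 mol/min.
Outlet amounts (n = n₀ + Σ ν·ξ):
  H: 399 − 1(182.7) = 216.3
  D: 0 + 1(182.7) − 2(13.65) = 155.5
  G: 0 + 1(13.65) = 13.65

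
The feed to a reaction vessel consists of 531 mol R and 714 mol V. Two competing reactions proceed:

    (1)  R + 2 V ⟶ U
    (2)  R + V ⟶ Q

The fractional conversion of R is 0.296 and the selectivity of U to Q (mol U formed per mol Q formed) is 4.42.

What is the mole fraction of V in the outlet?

Conversion of R: R consumed = 0.296 × 531 = 157.2 mol = 1ξ₁ + 1ξ₂.
Selectivity: 1ξ₁ / (1ξ₂) = 4.42 → ξ₁ = 4.42 ξ₂.
Substitute: (1·4.42 + 1) ξ₂ = 157.2 → ξ₂ = 29 mol, ξ₁ = 128.2 mol.
Outlet amounts (n = n₀ + Σ ν·ξ):
  R: 531 − 1(128.2) − 1(29) = 373.8
  V: 714 − 2(128.2) − 1(29) = 428.6
  U: 0 + 1(128.2) = 128.2
  Q: 0 + 1(29) = 29
Total out = 959.6 mol; y_V = 428.6 / 959.6 = 0.4467.

0.447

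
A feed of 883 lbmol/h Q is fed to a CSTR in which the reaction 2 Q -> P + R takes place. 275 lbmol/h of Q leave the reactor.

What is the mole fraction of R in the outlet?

For Q: n = n₀ − 2ξ → 275 = 883 − 2ξ, giving ξ = 304 lbmol/h.
Outlet amounts (n = n₀ + ν ξ):
  Q: 883 − 2(304) = 275
  P: 0 + 1(304) = 304
  R: 0 + 1(304) = 304
Total out = 883 lbmol/h; y_R = 304 / 883 = 0.3443.

0.344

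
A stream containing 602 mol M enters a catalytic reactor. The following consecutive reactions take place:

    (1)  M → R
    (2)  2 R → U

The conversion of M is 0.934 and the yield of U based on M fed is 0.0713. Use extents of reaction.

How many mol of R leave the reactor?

Conversion of M: M consumed = 1ξ₁ = 0.934 × 602 → ξ₁ = 562.3 mol.
Yield of U: 1ξ₂ / 602 = 0.0713 → ξ₂ = 42.92 mol.
Outlet amounts (n = n₀ + Σ ν·ξ):
  M: 602 − 1(562.3) = 39.73
  R: 0 + 1(562.3) − 2(42.92) = 476.4
  U: 0 + 1(42.92) = 42.92

476 mol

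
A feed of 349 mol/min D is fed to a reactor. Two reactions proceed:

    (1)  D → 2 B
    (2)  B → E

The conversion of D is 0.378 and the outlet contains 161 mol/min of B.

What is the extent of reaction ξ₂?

Conversion of D: D consumed = 1ξ₁ = 0.378 × 349 → ξ₁ = 131.9 mol/min.
B balance: n_B = 0 + 2ξ₁ − 1ξ₂ = 161 → ξ₂ = (2·131.9 − 161)/1 = 102.8 mol/min.
Outlet amounts (n = n₀ + Σ ν·ξ):
  D: 349 − 1(131.9) = 217.1
  B: 0 + 2(131.9) − 1(102.8) = 161
  E: 0 + 1(102.8) = 102.8

ξ₂ = 103 mol/min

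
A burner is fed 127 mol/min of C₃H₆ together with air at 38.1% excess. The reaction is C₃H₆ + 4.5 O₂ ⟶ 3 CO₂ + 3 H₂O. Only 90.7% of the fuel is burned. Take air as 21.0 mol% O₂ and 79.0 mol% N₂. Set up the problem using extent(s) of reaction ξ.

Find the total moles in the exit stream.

3940 mol/min

Stoichiometric O₂ = 4.5 × 127 = 571.5 mol/min; O₂ fed = 571.5 × 1.381 = 789.2 mol/min.
N₂ fed = 789.2 × 79/21 = 2969 mol/min.
Fuel reacted = 0.907 × 127 → ξ = 115.2 mol/min.
Outlet (n = n₀ + ν ξ):
  C₃H₆: 127 − 1(115.2) = 11.81
  O₂: 789.2 − 4.5(115.2) = 270.9
  N₂: 2969 (inert)
  CO₂: 0 + 3(115.2) = 345.6
  H₂O: 0 + 3(115.2) = 345.6
Total out = 11.81 + 270.9 + 2969 + 345.6 + 345.6 = 3943 mol/min.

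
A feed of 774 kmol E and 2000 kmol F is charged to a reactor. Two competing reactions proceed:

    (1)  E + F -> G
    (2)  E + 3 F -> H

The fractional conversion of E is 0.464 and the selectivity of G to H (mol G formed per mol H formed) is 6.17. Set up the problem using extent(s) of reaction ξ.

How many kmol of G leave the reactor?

Conversion of E: E consumed = 0.464 × 774 = 359.1 kmol = 1ξ₁ + 1ξ₂.
Selectivity: 1ξ₁ / (1ξ₂) = 6.17 → ξ₁ = 6.17 ξ₂.
Substitute: (1·6.17 + 1) ξ₂ = 359.1 → ξ₂ = 50.09 kmol, ξ₁ = 309 kmol.
Outlet amounts (n = n₀ + Σ ν·ξ):
  E: 774 − 1(309) − 1(50.09) = 414.9
  F: 2000 − 1(309) − 3(50.09) = 1541
  G: 0 + 1(309) = 309
  H: 0 + 1(50.09) = 50.09

309 kmol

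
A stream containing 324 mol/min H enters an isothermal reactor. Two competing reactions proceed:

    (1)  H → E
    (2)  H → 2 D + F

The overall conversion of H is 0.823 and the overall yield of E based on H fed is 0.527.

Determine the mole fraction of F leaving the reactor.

0.186

Yield of E: 1ξ₁ / 324 = 0.527 → ξ₁ = 170.7 mol/min.
Conversion of H: 1ξ₁ + 1ξ₂ = 0.823 × 324 = 266.7 → ξ₂ = 95.9 mol/min.
Outlet amounts (n = n₀ + Σ ν·ξ):
  H: 324 − 1(170.7) − 1(95.9) = 57.35
  E: 0 + 1(170.7) = 170.7
  D: 0 + 2(95.9) = 191.8
  F: 0 + 1(95.9) = 95.9
Total out = 515.8 mol/min; y_F = 95.9 / 515.8 = 0.1859.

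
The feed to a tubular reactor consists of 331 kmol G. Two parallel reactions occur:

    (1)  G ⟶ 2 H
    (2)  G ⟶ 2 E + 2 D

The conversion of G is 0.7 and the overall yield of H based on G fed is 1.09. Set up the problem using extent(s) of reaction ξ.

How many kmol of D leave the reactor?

103 kmol

Yield of H: 2ξ₁ / 331 = 1.09 → ξ₁ = 180.4 kmol.
Conversion of G: 1ξ₁ + 1ξ₂ = 0.7 × 331 = 231.7 → ξ₂ = 51.3 kmol.
Outlet amounts (n = n₀ + Σ ν·ξ):
  G: 331 − 1(180.4) − 1(51.3) = 99.3
  H: 0 + 2(180.4) = 360.8
  E: 0 + 2(51.3) = 102.6
  D: 0 + 2(51.3) = 102.6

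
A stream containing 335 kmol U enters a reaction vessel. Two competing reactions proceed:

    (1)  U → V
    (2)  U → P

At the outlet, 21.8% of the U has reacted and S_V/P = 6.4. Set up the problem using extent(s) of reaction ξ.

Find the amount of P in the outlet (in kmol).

Conversion of U: U consumed = 0.218 × 335 = 73.03 kmol = 1ξ₁ + 1ξ₂.
Selectivity: 1ξ₁ / (1ξ₂) = 6.4 → ξ₁ = 6.4 ξ₂.
Substitute: (1·6.4 + 1) ξ₂ = 73.03 → ξ₂ = 9.869 kmol, ξ₁ = 63.16 kmol.
Outlet amounts (n = n₀ + Σ ν·ξ):
  U: 335 − 1(63.16) − 1(9.869) = 262
  V: 0 + 1(63.16) = 63.16
  P: 0 + 1(9.869) = 9.869

9.87 kmol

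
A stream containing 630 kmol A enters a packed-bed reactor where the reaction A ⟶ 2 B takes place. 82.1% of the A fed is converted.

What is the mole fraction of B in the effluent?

A reacted = 0.821 × 630 = 517.2 kmol; ν_A = −1, so ξ = 517.2/1 = 517.2 kmol.
Outlet amounts (n = n₀ + ν ξ):
  A: 630 − 1(517.2) = 112.8
  B: 0 + 2(517.2) = 1034
Total out = 1147 kmol; y_B = 1034 / 1147 = 0.9017.

0.902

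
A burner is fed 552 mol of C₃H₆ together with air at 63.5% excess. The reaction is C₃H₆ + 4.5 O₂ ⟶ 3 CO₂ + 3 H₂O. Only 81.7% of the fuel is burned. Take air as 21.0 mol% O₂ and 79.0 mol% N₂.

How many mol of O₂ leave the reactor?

Stoichiometric O₂ = 4.5 × 552 = 2484 mol; O₂ fed = 2484 × 1.635 = 4061 mol.
N₂ fed = 4061 × 79/21 = 15280 mol.
Fuel reacted = 0.817 × 552 → ξ = 451 mol.
Outlet (n = n₀ + ν ξ):
  C₃H₆: 552 − 1(451) = 101
  O₂: 4061 − 4.5(451) = 2032
  N₂: 15280 (inert)
  CO₂: 0 + 3(451) = 1353
  H₂O: 0 + 3(451) = 1353

2030 mol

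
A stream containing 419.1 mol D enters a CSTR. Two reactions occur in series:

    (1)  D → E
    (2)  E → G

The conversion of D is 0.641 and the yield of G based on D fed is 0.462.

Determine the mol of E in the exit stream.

75 mol

Conversion of D: D consumed = 1ξ₁ = 0.641 × 419.1 → ξ₁ = 268.6 mol.
Yield of G: 1ξ₂ / 419.1 = 0.462 → ξ₂ = 193.6 mol.
Outlet amounts (n = n₀ + Σ ν·ξ):
  D: 419.1 − 1(268.6) = 150.5
  E: 0 + 1(268.6) − 1(193.6) = 75.02
  G: 0 + 1(193.6) = 193.6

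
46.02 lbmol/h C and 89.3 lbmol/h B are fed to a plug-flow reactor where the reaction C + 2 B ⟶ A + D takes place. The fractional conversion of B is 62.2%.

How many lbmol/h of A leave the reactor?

27.8 lbmol/h

B reacted = 0.622 × 89.3 = 55.54 lbmol/h; ν_B = −2, so ξ = 55.54/2 = 27.77 lbmol/h.
Outlet amounts (n = n₀ + ν ξ):
  C: 46.02 − 1(27.77) = 18.25
  B: 89.3 − 2(27.77) = 33.76
  A: 0 + 1(27.77) = 27.77
  D: 0 + 1(27.77) = 27.77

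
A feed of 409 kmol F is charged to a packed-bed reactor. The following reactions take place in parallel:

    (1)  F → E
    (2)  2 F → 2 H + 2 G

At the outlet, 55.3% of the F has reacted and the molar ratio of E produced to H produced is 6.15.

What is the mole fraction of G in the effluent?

Conversion of F: F consumed = 0.553 × 409 = 226.2 kmol = 1ξ₁ + 2ξ₂.
Selectivity: 1ξ₁ / (2ξ₂) = 6.15 → ξ₁ = 12.3 ξ₂.
Substitute: (1·12.3 + 2) ξ₂ = 226.2 → ξ₂ = 15.82 kmol, ξ₁ = 194.5 kmol.
Outlet amounts (n = n₀ + Σ ν·ξ):
  F: 409 − 1(194.5) − 2(15.82) = 182.8
  E: 0 + 1(194.5) = 194.5
  H: 0 + 2(15.82) = 31.63
  G: 0 + 2(15.82) = 31.63
Total out = 440.6 kmol; y_G = 31.63 / 440.6 = 0.07179.

0.0718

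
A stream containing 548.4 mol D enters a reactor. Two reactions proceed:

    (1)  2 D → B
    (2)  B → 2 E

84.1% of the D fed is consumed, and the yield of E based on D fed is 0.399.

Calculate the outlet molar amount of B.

Conversion of D: D consumed = 2ξ₁ = 0.841 × 548.4 → ξ₁ = 230.6 mol.
Yield of E: 2ξ₂ / 548.4 = 0.399 → ξ₂ = 109.4 mol.
Outlet amounts (n = n₀ + Σ ν·ξ):
  D: 548.4 − 2(230.6) = 87.2
  B: 0 + 1(230.6) − 1(109.4) = 121.2
  E: 0 + 2(109.4) = 218.8

121 mol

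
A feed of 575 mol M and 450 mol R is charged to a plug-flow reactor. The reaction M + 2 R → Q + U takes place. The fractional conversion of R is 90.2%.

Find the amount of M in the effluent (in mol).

R reacted = 0.902 × 450 = 405.9 mol; ν_R = −2, so ξ = 405.9/2 = 203 mol.
Outlet amounts (n = n₀ + ν ξ):
  M: 575 − 1(203) = 372
  R: 450 − 2(203) = 44.1
  Q: 0 + 1(203) = 203
  U: 0 + 1(203) = 203

372 mol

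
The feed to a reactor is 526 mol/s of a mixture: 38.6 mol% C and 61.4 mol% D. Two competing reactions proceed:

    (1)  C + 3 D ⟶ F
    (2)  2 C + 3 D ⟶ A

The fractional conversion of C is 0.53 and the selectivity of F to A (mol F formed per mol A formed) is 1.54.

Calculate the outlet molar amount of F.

46.8 mol/s

Conversion of C: C consumed = 0.53 × 203 = 107.6 mol/s = 1ξ₁ + 2ξ₂.
Selectivity: 1ξ₁ / (1ξ₂) = 1.54 → ξ₁ = 1.54 ξ₂.
Substitute: (1·1.54 + 2) ξ₂ = 107.6 → ξ₂ = 30.4 mol/s, ξ₁ = 46.81 mol/s.
Outlet amounts (n = n₀ + Σ ν·ξ):
  C: 203 − 1(46.81) − 2(30.4) = 95.43
  D: 323 − 3(46.81) − 3(30.4) = 91.33
  F: 0 + 1(46.81) = 46.81
  A: 0 + 1(30.4) = 30.4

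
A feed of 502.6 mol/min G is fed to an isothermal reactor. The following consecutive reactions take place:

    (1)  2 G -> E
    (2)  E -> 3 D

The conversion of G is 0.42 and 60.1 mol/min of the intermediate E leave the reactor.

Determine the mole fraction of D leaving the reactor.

0.279

Conversion of G: G consumed = 2ξ₁ = 0.42 × 502.6 → ξ₁ = 105.5 mol/min.
E balance: n_E = 0 + 1ξ₁ − 1ξ₂ = 60.1 → ξ₂ = (1·105.5 − 60.1)/1 = 45.45 mol/min.
Outlet amounts (n = n₀ + Σ ν·ξ):
  G: 502.6 − 2(105.5) = 291.5
  E: 0 + 1(105.5) − 1(45.45) = 60.1
  D: 0 + 3(45.45) = 136.3
Total out = 487.9 mol/min; y_D = 136.3 / 487.9 = 0.2794.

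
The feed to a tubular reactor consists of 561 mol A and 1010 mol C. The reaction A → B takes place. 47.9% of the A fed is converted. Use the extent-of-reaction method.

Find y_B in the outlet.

0.171

A reacted = 0.479 × 561 = 268.7 mol; ν_A = −1, so ξ = 268.7/1 = 268.7 mol.
Outlet amounts (n = n₀ + ν ξ):
  A: 561 − 1(268.7) = 292.3
  B: 0 + 1(268.7) = 268.7
  C: 1010 (inert)
Total out = 1571 mol; y_B = 268.7 / 1571 = 0.171.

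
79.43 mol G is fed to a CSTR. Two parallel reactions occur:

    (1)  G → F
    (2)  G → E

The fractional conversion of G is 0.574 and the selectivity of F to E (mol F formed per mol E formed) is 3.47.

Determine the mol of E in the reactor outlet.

Conversion of G: G consumed = 0.574 × 79.43 = 45.59 mol = 1ξ₁ + 1ξ₂.
Selectivity: 1ξ₁ / (1ξ₂) = 3.47 → ξ₁ = 3.47 ξ₂.
Substitute: (1·3.47 + 1) ξ₂ = 45.59 → ξ₂ = 10.2 mol, ξ₁ = 35.39 mol.
Outlet amounts (n = n₀ + Σ ν·ξ):
  G: 79.43 − 1(35.39) − 1(10.2) = 33.84
  F: 0 + 1(35.39) = 35.39
  E: 0 + 1(10.2) = 10.2

10.2 mol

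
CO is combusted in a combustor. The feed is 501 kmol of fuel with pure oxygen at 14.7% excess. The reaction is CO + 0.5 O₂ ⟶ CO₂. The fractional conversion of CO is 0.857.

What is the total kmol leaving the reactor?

574 kmol

Stoichiometric O₂ = 0.5 × 501 = 250.5 kmol; O₂ fed = 250.5 × 1.147 = 287.3 kmol.
Fuel reacted = 0.857 × 501 → ξ = 429.4 kmol.
Outlet (n = n₀ + ν ξ):
  CO: 501 − 1(429.4) = 71.64
  O₂: 287.3 − 0.5(429.4) = 72.65
  CO₂: 0 + 1(429.4) = 429.4
Total out = 71.64 + 72.65 + 429.4 = 573.6 kmol.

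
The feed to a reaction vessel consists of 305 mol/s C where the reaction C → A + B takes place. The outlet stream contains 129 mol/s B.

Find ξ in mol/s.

ξ = 129 mol/s

For B: n = n₀ + 1ξ → 129 = 0 + 1ξ, giving ξ = 129 mol/s.
Outlet amounts (n = n₀ + ν ξ):
  C: 305 − 1(129) = 176
  A: 0 + 1(129) = 129
  B: 0 + 1(129) = 129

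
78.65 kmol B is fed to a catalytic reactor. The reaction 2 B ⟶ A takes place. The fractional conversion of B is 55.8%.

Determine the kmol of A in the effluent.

21.9 kmol

B reacted = 0.558 × 78.65 = 43.89 kmol; ν_B = −2, so ξ = 43.89/2 = 21.94 kmol.
Outlet amounts (n = n₀ + ν ξ):
  B: 78.65 − 2(21.94) = 34.76
  A: 0 + 1(21.94) = 21.94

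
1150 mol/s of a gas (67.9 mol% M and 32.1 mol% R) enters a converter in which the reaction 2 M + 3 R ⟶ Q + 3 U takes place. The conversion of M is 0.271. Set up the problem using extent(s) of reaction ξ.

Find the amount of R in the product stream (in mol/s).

51.7 mol/s

M reacted = 0.271 × 780.9 = 211.6 mol/s; ν_M = −2, so ξ = 211.6/2 = 105.8 mol/s.
Outlet amounts (n = n₀ + ν ξ):
  M: 780.9 − 2(105.8) = 569.2
  R: 369.1 − 3(105.8) = 51.73
  Q: 0 + 1(105.8) = 105.8
  U: 0 + 3(105.8) = 317.4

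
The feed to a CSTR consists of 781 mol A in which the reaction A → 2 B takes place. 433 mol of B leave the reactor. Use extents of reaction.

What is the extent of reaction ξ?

For B: n = n₀ + 2ξ → 433 = 0 + 2ξ, giving ξ = 216.5 mol.
Outlet amounts (n = n₀ + ν ξ):
  A: 781 − 1(216.5) = 564.5
  B: 0 + 2(216.5) = 433

ξ = 216 mol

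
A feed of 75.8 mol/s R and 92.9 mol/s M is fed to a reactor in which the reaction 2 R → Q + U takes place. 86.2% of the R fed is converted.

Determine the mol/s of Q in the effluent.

R reacted = 0.862 × 75.8 = 65.34 mol/s; ν_R = −2, so ξ = 65.34/2 = 32.67 mol/s.
Outlet amounts (n = n₀ + ν ξ):
  R: 75.8 − 2(32.67) = 10.46
  Q: 0 + 1(32.67) = 32.67
  U: 0 + 1(32.67) = 32.67
  M: 92.9 (inert)

32.7 mol/s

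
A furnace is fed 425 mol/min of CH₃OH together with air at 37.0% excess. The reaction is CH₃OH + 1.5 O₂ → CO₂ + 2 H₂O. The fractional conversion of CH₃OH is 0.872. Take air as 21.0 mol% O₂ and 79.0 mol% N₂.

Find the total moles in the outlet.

Stoichiometric O₂ = 1.5 × 425 = 637.5 mol/min; O₂ fed = 637.5 × 1.370 = 873.4 mol/min.
N₂ fed = 873.4 × 79/21 = 3286 mol/min.
Fuel reacted = 0.872 × 425 → ξ = 370.6 mol/min.
Outlet (n = n₀ + ν ξ):
  CH₃OH: 425 − 1(370.6) = 54.4
  O₂: 873.4 − 1.5(370.6) = 317.5
  N₂: 3286 (inert)
  CO₂: 0 + 1(370.6) = 370.6
  H₂O: 0 + 2(370.6) = 741.2
Total out = 54.4 + 317.5 + 3286 + 370.6 + 741.2 = 4769 mol/min.

4770 mol/min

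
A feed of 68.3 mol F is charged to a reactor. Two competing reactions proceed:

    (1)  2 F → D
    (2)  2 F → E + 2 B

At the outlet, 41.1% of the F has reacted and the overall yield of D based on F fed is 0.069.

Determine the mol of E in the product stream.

9.32 mol

Yield of D: 1ξ₁ / 68.3 = 0.069 → ξ₁ = 4.713 mol.
Conversion of F: 2ξ₁ + 2ξ₂ = 0.411 × 68.3 = 28.07 → ξ₂ = 9.323 mol.
Outlet amounts (n = n₀ + Σ ν·ξ):
  F: 68.3 − 2(4.713) − 2(9.323) = 40.23
  D: 0 + 1(4.713) = 4.713
  E: 0 + 1(9.323) = 9.323
  B: 0 + 2(9.323) = 18.65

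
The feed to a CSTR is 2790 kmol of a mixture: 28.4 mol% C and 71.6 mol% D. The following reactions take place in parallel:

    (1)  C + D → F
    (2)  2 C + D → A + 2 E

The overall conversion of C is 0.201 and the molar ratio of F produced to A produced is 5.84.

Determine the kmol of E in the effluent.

Conversion of C: C consumed = 0.201 × 792.4 = 159.3 kmol = 1ξ₁ + 2ξ₂.
Selectivity: 1ξ₁ / (1ξ₂) = 5.84 → ξ₁ = 5.84 ξ₂.
Substitute: (1·5.84 + 2) ξ₂ = 159.3 → ξ₂ = 20.31 kmol, ξ₁ = 118.6 kmol.
Outlet amounts (n = n₀ + Σ ν·ξ):
  C: 792.4 − 1(118.6) − 2(20.31) = 633.1
  D: 1998 − 1(118.6) − 1(20.31) = 1859
  F: 0 + 1(118.6) = 118.6
  A: 0 + 1(20.31) = 20.31
  E: 0 + 2(20.31) = 40.63

40.6 kmol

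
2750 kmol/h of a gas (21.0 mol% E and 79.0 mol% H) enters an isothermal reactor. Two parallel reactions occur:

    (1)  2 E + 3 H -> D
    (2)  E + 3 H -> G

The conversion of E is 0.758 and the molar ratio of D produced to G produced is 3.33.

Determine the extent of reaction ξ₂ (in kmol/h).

Conversion of E: E consumed = 0.758 × 577.5 = 437.7 kmol/h = 2ξ₁ + 1ξ₂.
Selectivity: 1ξ₁ / (1ξ₂) = 3.33 → ξ₁ = 3.33 ξ₂.
Substitute: (2·3.33 + 1) ξ₂ = 437.7 → ξ₂ = 57.15 kmol/h, ξ₁ = 190.3 kmol/h.
Outlet amounts (n = n₀ + Σ ν·ξ):
  E: 577.5 − 2(190.3) − 1(57.15) = 139.8
  H: 2172 − 3(190.3) − 3(57.15) = 1430
  D: 0 + 1(190.3) = 190.3
  G: 0 + 1(57.15) = 57.15

ξ₂ = 57.1 kmol/h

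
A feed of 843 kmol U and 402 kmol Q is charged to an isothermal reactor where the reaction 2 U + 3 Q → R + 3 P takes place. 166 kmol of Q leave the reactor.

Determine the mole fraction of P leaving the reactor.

0.202

For Q: n = n₀ − 3ξ → 166 = 402 − 3ξ, giving ξ = 78.67 kmol.
Outlet amounts (n = n₀ + ν ξ):
  U: 843 − 2(78.67) = 685.7
  Q: 402 − 3(78.67) = 166
  R: 0 + 1(78.67) = 78.67
  P: 0 + 3(78.67) = 236
Total out = 1166 kmol; y_P = 236 / 1166 = 0.2023.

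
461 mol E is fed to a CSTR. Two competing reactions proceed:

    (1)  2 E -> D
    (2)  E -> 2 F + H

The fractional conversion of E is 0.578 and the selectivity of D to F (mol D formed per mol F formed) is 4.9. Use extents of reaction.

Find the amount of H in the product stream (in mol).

12.9 mol

Conversion of E: E consumed = 0.578 × 461 = 266.5 mol = 2ξ₁ + 1ξ₂.
Selectivity: 1ξ₁ / (2ξ₂) = 4.9 → ξ₁ = 9.8 ξ₂.
Substitute: (2·9.8 + 1) ξ₂ = 266.5 → ξ₂ = 12.93 mol, ξ₁ = 126.8 mol.
Outlet amounts (n = n₀ + Σ ν·ξ):
  E: 461 − 2(126.8) − 1(12.93) = 194.5
  D: 0 + 1(126.8) = 126.8
  F: 0 + 2(12.93) = 25.87
  H: 0 + 1(12.93) = 12.93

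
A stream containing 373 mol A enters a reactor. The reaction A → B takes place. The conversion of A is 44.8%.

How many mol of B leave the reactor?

167 mol

A reacted = 0.448 × 373 = 167.1 mol; ν_A = −1, so ξ = 167.1/1 = 167.1 mol.
Outlet amounts (n = n₀ + ν ξ):
  A: 373 − 1(167.1) = 205.9
  B: 0 + 1(167.1) = 167.1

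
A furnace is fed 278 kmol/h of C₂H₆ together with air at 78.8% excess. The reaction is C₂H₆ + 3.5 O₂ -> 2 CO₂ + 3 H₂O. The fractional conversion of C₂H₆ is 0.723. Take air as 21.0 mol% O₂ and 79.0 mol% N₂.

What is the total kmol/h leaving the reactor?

Stoichiometric O₂ = 3.5 × 278 = 973 kmol/h; O₂ fed = 973 × 1.788 = 1740 kmol/h.
N₂ fed = 1740 × 79/21 = 6545 kmol/h.
Fuel reacted = 0.723 × 278 → ξ = 201 kmol/h.
Outlet (n = n₀ + ν ξ):
  C₂H₆: 278 − 1(201) = 77.01
  O₂: 1740 − 3.5(201) = 1036
  N₂: 6545 (inert)
  CO₂: 0 + 2(201) = 402
  H₂O: 0 + 3(201) = 603
Total out = 77.01 + 1036 + 6545 + 402 + 603 = 8663 kmol/h.

8660 kmol/h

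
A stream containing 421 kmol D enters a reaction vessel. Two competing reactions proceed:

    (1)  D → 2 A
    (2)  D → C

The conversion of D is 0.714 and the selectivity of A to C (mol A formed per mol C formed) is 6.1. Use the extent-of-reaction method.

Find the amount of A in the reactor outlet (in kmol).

Conversion of D: D consumed = 0.714 × 421 = 300.6 kmol = 1ξ₁ + 1ξ₂.
Selectivity: 2ξ₁ / (1ξ₂) = 6.1 → ξ₁ = 3.05 ξ₂.
Substitute: (1·3.05 + 1) ξ₂ = 300.6 → ξ₂ = 74.22 kmol, ξ₁ = 226.4 kmol.
Outlet amounts (n = n₀ + Σ ν·ξ):
  D: 421 − 1(226.4) − 1(74.22) = 120.4
  A: 0 + 2(226.4) = 452.7
  C: 0 + 1(74.22) = 74.22

453 kmol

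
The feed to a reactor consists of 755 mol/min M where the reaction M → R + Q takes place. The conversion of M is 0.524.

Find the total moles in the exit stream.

1150 mol/min

M reacted = 0.524 × 755 = 395.6 mol/min; ν_M = −1, so ξ = 395.6/1 = 395.6 mol/min.
Outlet amounts (n = n₀ + ν ξ):
  M: 755 − 1(395.6) = 359.4
  R: 0 + 1(395.6) = 395.6
  Q: 0 + 1(395.6) = 395.6
Total out = 359.4 + 395.6 + 395.6 = 1151 mol/min.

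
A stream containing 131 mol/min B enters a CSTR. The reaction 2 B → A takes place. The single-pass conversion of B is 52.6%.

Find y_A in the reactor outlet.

0.357

B reacted = 0.526 × 131 = 68.91 mol/min; ν_B = −2, so ξ = 68.91/2 = 34.45 mol/min.
Outlet amounts (n = n₀ + ν ξ):
  B: 131 − 2(34.45) = 62.09
  A: 0 + 1(34.45) = 34.45
Total out = 96.55 mol/min; y_A = 34.45 / 96.55 = 0.3569.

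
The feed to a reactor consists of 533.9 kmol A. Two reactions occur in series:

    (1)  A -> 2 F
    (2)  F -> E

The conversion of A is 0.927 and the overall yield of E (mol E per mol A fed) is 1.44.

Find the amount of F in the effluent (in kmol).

Conversion of A: A consumed = 1ξ₁ = 0.927 × 533.9 → ξ₁ = 494.9 kmol.
Yield of E: 1ξ₂ / 533.9 = 1.44 → ξ₂ = 768.8 kmol.
Outlet amounts (n = n₀ + Σ ν·ξ):
  A: 533.9 − 1(494.9) = 38.97
  F: 0 + 2(494.9) − 1(768.8) = 221
  E: 0 + 1(768.8) = 768.8

221 kmol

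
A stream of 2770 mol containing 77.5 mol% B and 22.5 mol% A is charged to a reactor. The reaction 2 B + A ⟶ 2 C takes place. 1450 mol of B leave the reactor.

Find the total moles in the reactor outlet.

For B: n = n₀ − 2ξ → 1450 = 2147 − 2ξ, giving ξ = 348.4 mol.
Outlet amounts (n = n₀ + ν ξ):
  B: 2147 − 2(348.4) = 1450
  A: 623.2 − 1(348.4) = 274.9
  C: 0 + 2(348.4) = 696.8
Total out = 1450 + 274.9 + 696.8 = 2422 mol.

2420 mol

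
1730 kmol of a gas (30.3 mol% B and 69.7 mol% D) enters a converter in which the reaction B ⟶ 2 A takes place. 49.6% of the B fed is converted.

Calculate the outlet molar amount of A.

520 kmol

B reacted = 0.496 × 524.2 = 260 kmol; ν_B = −1, so ξ = 260/1 = 260 kmol.
Outlet amounts (n = n₀ + ν ξ):
  B: 524.2 − 1(260) = 264.2
  A: 0 + 2(260) = 520
  D: 1206 (inert)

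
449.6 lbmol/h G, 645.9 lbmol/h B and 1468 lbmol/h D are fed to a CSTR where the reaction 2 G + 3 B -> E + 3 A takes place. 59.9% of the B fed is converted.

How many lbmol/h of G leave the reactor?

192 lbmol/h

B reacted = 0.599 × 645.9 = 386.9 lbmol/h; ν_B = −3, so ξ = 386.9/3 = 129 lbmol/h.
Outlet amounts (n = n₀ + ν ξ):
  G: 449.6 − 2(129) = 191.7
  B: 645.9 − 3(129) = 259
  E: 0 + 1(129) = 129
  A: 0 + 3(129) = 386.9
  D: 1468 (inert)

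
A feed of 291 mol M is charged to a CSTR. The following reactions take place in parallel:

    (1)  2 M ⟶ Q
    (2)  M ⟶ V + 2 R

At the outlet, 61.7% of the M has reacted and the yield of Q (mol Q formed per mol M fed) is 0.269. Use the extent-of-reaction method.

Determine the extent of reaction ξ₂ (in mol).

Yield of Q: 1ξ₁ / 291 = 0.269 → ξ₁ = 78.28 mol.
Conversion of M: 2ξ₁ + 1ξ₂ = 0.617 × 291 = 179.5 → ξ₂ = 22.99 mol.
Outlet amounts (n = n₀ + Σ ν·ξ):
  M: 291 − 2(78.28) − 1(22.99) = 111.5
  Q: 0 + 1(78.28) = 78.28
  V: 0 + 1(22.99) = 22.99
  R: 0 + 2(22.99) = 45.98

ξ₂ = 23 mol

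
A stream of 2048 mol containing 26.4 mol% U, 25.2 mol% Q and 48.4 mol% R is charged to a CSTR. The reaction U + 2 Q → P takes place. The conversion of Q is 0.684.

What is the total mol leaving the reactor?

1690 mol

Q reacted = 0.684 × 516.1 = 353 mol; ν_Q = −2, so ξ = 353/2 = 176.5 mol.
Outlet amounts (n = n₀ + ν ξ):
  U: 540.7 − 1(176.5) = 364.2
  Q: 516.1 − 2(176.5) = 163.1
  P: 0 + 1(176.5) = 176.5
  R: 991.2 (inert)
Total out = 364.2 + 163.1 + 176.5 + 991.2 = 1695 mol.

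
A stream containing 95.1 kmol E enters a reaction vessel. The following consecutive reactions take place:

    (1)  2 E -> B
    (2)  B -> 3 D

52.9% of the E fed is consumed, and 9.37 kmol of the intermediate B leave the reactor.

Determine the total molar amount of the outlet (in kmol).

Conversion of E: E consumed = 2ξ₁ = 0.529 × 95.1 → ξ₁ = 25.15 kmol.
B balance: n_B = 0 + 1ξ₁ − 1ξ₂ = 9.37 → ξ₂ = (1·25.15 − 9.37)/1 = 15.78 kmol.
Outlet amounts (n = n₀ + Σ ν·ξ):
  E: 95.1 − 2(25.15) = 44.79
  B: 0 + 1(25.15) − 1(15.78) = 9.37
  D: 0 + 3(15.78) = 47.35
Total out = 44.79 + 9.37 + 47.35 = 101.5 kmol.

102 kmol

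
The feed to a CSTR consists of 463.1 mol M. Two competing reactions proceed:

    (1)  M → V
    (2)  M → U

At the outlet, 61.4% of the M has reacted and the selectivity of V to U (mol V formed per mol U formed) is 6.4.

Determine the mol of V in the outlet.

Conversion of M: M consumed = 0.614 × 463.1 = 284.3 mol = 1ξ₁ + 1ξ₂.
Selectivity: 1ξ₁ / (1ξ₂) = 6.4 → ξ₁ = 6.4 ξ₂.
Substitute: (1·6.4 + 1) ξ₂ = 284.3 → ξ₂ = 38.42 mol, ξ₁ = 245.9 mol.
Outlet amounts (n = n₀ + Σ ν·ξ):
  M: 463.1 − 1(245.9) − 1(38.42) = 178.8
  V: 0 + 1(245.9) = 245.9
  U: 0 + 1(38.42) = 38.42

246 mol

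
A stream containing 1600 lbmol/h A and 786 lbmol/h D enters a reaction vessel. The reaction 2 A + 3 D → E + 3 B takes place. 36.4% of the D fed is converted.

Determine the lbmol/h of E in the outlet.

D reacted = 0.364 × 786 = 286.1 lbmol/h; ν_D = −3, so ξ = 286.1/3 = 95.37 lbmol/h.
Outlet amounts (n = n₀ + ν ξ):
  A: 1600 − 2(95.37) = 1409
  D: 786 − 3(95.37) = 499.9
  E: 0 + 1(95.37) = 95.37
  B: 0 + 3(95.37) = 286.1

95.4 lbmol/h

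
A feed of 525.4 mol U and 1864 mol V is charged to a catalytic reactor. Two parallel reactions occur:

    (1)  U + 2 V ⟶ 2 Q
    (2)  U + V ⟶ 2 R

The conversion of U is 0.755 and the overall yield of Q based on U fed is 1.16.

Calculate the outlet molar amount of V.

1160 mol

Yield of Q: 2ξ₁ / 525.4 = 1.16 → ξ₁ = 304.7 mol.
Conversion of U: 1ξ₁ + 1ξ₂ = 0.755 × 525.4 = 396.7 → ξ₂ = 91.94 mol.
Outlet amounts (n = n₀ + Σ ν·ξ):
  U: 525.4 − 1(304.7) − 1(91.94) = 128.7
  V: 1864 − 2(304.7) − 1(91.94) = 1163
  Q: 0 + 2(304.7) = 609.5
  R: 0 + 2(91.94) = 183.9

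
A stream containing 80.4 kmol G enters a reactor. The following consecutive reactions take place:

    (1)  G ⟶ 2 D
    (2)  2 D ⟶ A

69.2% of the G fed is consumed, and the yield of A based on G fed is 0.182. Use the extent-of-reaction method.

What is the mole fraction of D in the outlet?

Conversion of G: G consumed = 1ξ₁ = 0.692 × 80.4 → ξ₁ = 55.64 kmol.
Yield of A: 1ξ₂ / 80.4 = 0.182 → ξ₂ = 14.63 kmol.
Outlet amounts (n = n₀ + Σ ν·ξ):
  G: 80.4 − 1(55.64) = 24.76
  D: 0 + 2(55.64) − 2(14.63) = 82.01
  A: 0 + 1(14.63) = 14.63
Total out = 121.4 kmol; y_D = 82.01 / 121.4 = 0.6755.

0.675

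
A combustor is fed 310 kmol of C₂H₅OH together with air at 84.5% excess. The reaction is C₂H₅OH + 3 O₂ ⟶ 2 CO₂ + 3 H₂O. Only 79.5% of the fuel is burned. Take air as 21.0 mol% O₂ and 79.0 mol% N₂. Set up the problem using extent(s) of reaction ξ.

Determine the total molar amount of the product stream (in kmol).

8730 kmol

Stoichiometric O₂ = 3 × 310 = 930 kmol; O₂ fed = 930 × 1.845 = 1716 kmol.
N₂ fed = 1716 × 79/21 = 6455 kmol.
Fuel reacted = 0.795 × 310 → ξ = 246.5 kmol.
Outlet (n = n₀ + ν ξ):
  C₂H₅OH: 310 − 1(246.5) = 63.55
  O₂: 1716 − 3(246.5) = 976.5
  N₂: 6455 (inert)
  CO₂: 0 + 2(246.5) = 492.9
  H₂O: 0 + 3(246.5) = 739.4
Total out = 63.55 + 976.5 + 6455 + 492.9 + 739.4 = 8727 kmol.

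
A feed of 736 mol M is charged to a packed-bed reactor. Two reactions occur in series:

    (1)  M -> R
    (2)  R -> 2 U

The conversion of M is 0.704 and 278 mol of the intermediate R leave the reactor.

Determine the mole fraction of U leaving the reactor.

Conversion of M: M consumed = 1ξ₁ = 0.704 × 736 → ξ₁ = 518.1 mol.
R balance: n_R = 0 + 1ξ₁ − 1ξ₂ = 278 → ξ₂ = (1·518.1 − 278)/1 = 240.1 mol.
Outlet amounts (n = n₀ + Σ ν·ξ):
  M: 736 − 1(518.1) = 217.9
  R: 0 + 1(518.1) − 1(240.1) = 278
  U: 0 + 2(240.1) = 480.3
Total out = 976.1 mol; y_U = 480.3 / 976.1 = 0.492.

0.492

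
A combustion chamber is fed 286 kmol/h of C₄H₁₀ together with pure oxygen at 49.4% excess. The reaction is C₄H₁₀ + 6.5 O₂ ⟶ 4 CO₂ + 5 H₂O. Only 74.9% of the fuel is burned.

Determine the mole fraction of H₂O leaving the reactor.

Stoichiometric O₂ = 6.5 × 286 = 1859 kmol/h; O₂ fed = 1859 × 1.494 = 2777 kmol/h.
Fuel reacted = 0.749 × 286 → ξ = 214.2 kmol/h.
Outlet (n = n₀ + ν ξ):
  C₄H₁₀: 286 − 1(214.2) = 71.79
  O₂: 2777 − 6.5(214.2) = 1385
  CO₂: 0 + 4(214.2) = 856.9
  H₂O: 0 + 5(214.2) = 1071
Total out = 3385 kmol/h; y_H₂O = 1071 / 3385 = 0.3164.

0.316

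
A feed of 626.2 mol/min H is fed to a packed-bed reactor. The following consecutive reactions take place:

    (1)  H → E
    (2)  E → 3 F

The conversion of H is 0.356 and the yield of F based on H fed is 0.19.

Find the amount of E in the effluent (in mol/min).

Conversion of H: H consumed = 1ξ₁ = 0.356 × 626.2 → ξ₁ = 222.9 mol/min.
Yield of F: 3ξ₂ / 626.2 = 0.19 → ξ₂ = 39.66 mol/min.
Outlet amounts (n = n₀ + Σ ν·ξ):
  H: 626.2 − 1(222.9) = 403.3
  E: 0 + 1(222.9) − 1(39.66) = 183.3
  F: 0 + 3(39.66) = 119

183 mol/min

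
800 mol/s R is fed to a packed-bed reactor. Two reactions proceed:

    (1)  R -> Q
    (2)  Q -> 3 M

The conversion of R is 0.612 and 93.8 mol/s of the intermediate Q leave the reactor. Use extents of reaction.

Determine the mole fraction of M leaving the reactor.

0.746

Conversion of R: R consumed = 1ξ₁ = 0.612 × 800 → ξ₁ = 489.6 mol/s.
Q balance: n_Q = 0 + 1ξ₁ − 1ξ₂ = 93.8 → ξ₂ = (1·489.6 − 93.8)/1 = 395.8 mol/s.
Outlet amounts (n = n₀ + Σ ν·ξ):
  R: 800 − 1(489.6) = 310.4
  Q: 0 + 1(489.6) − 1(395.8) = 93.8
  M: 0 + 3(395.8) = 1187
Total out = 1592 mol/s; y_M = 1187 / 1592 = 0.746.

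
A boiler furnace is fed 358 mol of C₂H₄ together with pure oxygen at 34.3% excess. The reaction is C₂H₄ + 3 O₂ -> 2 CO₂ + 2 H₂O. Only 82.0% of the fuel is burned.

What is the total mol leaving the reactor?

1800 mol

Stoichiometric O₂ = 3 × 358 = 1074 mol; O₂ fed = 1074 × 1.343 = 1442 mol.
Fuel reacted = 0.82 × 358 → ξ = 293.6 mol.
Outlet (n = n₀ + ν ξ):
  C₂H₄: 358 − 1(293.6) = 64.44
  O₂: 1442 − 3(293.6) = 561.7
  CO₂: 0 + 2(293.6) = 587.1
  H₂O: 0 + 2(293.6) = 587.1
Total out = 64.44 + 561.7 + 587.1 + 587.1 = 1800 mol.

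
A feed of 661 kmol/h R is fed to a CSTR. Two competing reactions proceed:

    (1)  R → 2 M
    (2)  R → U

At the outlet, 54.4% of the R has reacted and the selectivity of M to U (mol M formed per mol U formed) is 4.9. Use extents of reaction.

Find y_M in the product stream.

Conversion of R: R consumed = 0.544 × 661 = 359.6 kmol/h = 1ξ₁ + 1ξ₂.
Selectivity: 2ξ₁ / (1ξ₂) = 4.9 → ξ₁ = 2.45 ξ₂.
Substitute: (1·2.45 + 1) ξ₂ = 359.6 → ξ₂ = 104.2 kmol/h, ξ₁ = 255.4 kmol/h.
Outlet amounts (n = n₀ + Σ ν·ξ):
  R: 661 − 1(255.4) − 1(104.2) = 301.4
  M: 0 + 2(255.4) = 510.7
  U: 0 + 1(104.2) = 104.2
Total out = 916.4 kmol/h; y_M = 510.7 / 916.4 = 0.5573.

0.557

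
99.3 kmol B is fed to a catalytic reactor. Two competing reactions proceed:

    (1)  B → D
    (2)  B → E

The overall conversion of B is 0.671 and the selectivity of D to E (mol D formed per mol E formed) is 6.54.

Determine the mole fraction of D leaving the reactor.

0.582

Conversion of B: B consumed = 0.671 × 99.3 = 66.63 kmol = 1ξ₁ + 1ξ₂.
Selectivity: 1ξ₁ / (1ξ₂) = 6.54 → ξ₁ = 6.54 ξ₂.
Substitute: (1·6.54 + 1) ξ₂ = 66.63 → ξ₂ = 8.837 kmol, ξ₁ = 57.79 kmol.
Outlet amounts (n = n₀ + Σ ν·ξ):
  B: 99.3 − 1(57.79) − 1(8.837) = 32.67
  D: 0 + 1(57.79) = 57.79
  E: 0 + 1(8.837) = 8.837
Total out = 99.3 kmol; y_D = 57.79 / 99.3 = 0.582.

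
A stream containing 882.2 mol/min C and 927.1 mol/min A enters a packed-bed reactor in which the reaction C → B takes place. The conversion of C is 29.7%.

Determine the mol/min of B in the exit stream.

C reacted = 0.297 × 882.2 = 262 mol/min; ν_C = −1, so ξ = 262/1 = 262 mol/min.
Outlet amounts (n = n₀ + ν ξ):
  C: 882.2 − 1(262) = 620.2
  B: 0 + 1(262) = 262
  A: 927.1 (inert)

262 mol/min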